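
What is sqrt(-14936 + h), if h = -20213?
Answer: I*sqrt(35149) ≈ 187.48*I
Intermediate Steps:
sqrt(-14936 + h) = sqrt(-14936 - 20213) = sqrt(-35149) = I*sqrt(35149)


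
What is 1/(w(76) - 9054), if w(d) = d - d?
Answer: -1/9054 ≈ -0.00011045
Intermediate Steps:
w(d) = 0
1/(w(76) - 9054) = 1/(0 - 9054) = 1/(-9054) = -1/9054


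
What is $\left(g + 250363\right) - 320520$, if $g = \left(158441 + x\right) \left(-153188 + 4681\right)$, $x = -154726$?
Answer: $-551773662$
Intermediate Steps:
$g = -551703505$ ($g = \left(158441 - 154726\right) \left(-153188 + 4681\right) = 3715 \left(-148507\right) = -551703505$)
$\left(g + 250363\right) - 320520 = \left(-551703505 + 250363\right) - 320520 = -551453142 - 320520 = -551773662$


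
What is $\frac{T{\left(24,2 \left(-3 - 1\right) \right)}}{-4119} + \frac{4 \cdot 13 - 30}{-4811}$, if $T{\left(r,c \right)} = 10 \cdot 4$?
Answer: $- \frac{283058}{19816509} \approx -0.014284$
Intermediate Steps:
$T{\left(r,c \right)} = 40$
$\frac{T{\left(24,2 \left(-3 - 1\right) \right)}}{-4119} + \frac{4 \cdot 13 - 30}{-4811} = \frac{40}{-4119} + \frac{4 \cdot 13 - 30}{-4811} = 40 \left(- \frac{1}{4119}\right) + \left(52 - 30\right) \left(- \frac{1}{4811}\right) = - \frac{40}{4119} + 22 \left(- \frac{1}{4811}\right) = - \frac{40}{4119} - \frac{22}{4811} = - \frac{283058}{19816509}$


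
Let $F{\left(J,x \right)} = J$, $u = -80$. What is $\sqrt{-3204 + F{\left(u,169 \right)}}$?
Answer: $2 i \sqrt{821} \approx 57.306 i$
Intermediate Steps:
$\sqrt{-3204 + F{\left(u,169 \right)}} = \sqrt{-3204 - 80} = \sqrt{-3284} = 2 i \sqrt{821}$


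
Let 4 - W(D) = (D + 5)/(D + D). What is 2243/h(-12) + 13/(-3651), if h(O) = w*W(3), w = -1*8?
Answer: -24568411/233664 ≈ -105.14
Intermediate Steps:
W(D) = 4 - (5 + D)/(2*D) (W(D) = 4 - (D + 5)/(D + D) = 4 - (5 + D)/(2*D))
w = -8
h(O) = -64/3 (h(O) = -4*(-5 + 7*3)/3 = -4*(-5 + 21)/3 = -4*16/3 = -8*8/3 = -64/3)
2243/h(-12) + 13/(-3651) = 2243/(-64/3) + 13/(-3651) = 2243*(-3/64) + 13*(-1/3651) = -6729/64 - 13/3651 = -24568411/233664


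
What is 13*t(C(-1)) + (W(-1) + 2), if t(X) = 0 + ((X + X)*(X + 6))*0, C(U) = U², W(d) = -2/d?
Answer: 4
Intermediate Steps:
t(X) = 0 (t(X) = 0 + ((2*X)*(6 + X))*0 = 0 + (2*X*(6 + X))*0 = 0 + 0 = 0)
13*t(C(-1)) + (W(-1) + 2) = 13*0 + (-2/(-1) + 2) = 0 + (-2*(-1) + 2) = 0 + (2 + 2) = 0 + 4 = 4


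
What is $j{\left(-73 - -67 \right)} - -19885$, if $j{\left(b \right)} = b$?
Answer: $19879$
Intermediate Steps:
$j{\left(-73 - -67 \right)} - -19885 = \left(-73 - -67\right) - -19885 = \left(-73 + 67\right) + 19885 = -6 + 19885 = 19879$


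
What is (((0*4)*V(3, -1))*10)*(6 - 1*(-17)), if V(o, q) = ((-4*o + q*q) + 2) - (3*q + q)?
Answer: 0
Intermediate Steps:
V(o, q) = 2 + q**2 - 4*o - 4*q (V(o, q) = ((-4*o + q**2) + 2) - 4*q = ((q**2 - 4*o) + 2) - 4*q = (2 + q**2 - 4*o) - 4*q = 2 + q**2 - 4*o - 4*q)
(((0*4)*V(3, -1))*10)*(6 - 1*(-17)) = (((0*4)*(2 + (-1)**2 - 4*3 - 4*(-1)))*10)*(6 - 1*(-17)) = ((0*(2 + 1 - 12 + 4))*10)*(6 + 17) = ((0*(-5))*10)*23 = (0*10)*23 = 0*23 = 0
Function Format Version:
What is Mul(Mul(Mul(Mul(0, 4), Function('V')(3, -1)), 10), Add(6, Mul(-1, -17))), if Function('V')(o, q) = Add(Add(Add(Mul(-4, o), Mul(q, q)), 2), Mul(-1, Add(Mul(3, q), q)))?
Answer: 0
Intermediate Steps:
Function('V')(o, q) = Add(2, Pow(q, 2), Mul(-4, o), Mul(-4, q)) (Function('V')(o, q) = Add(Add(Add(Mul(-4, o), Pow(q, 2)), 2), Mul(-1, Mul(4, q))) = Add(Add(Add(Pow(q, 2), Mul(-4, o)), 2), Mul(-4, q)) = Add(Add(2, Pow(q, 2), Mul(-4, o)), Mul(-4, q)) = Add(2, Pow(q, 2), Mul(-4, o), Mul(-4, q)))
Mul(Mul(Mul(Mul(0, 4), Function('V')(3, -1)), 10), Add(6, Mul(-1, -17))) = Mul(Mul(Mul(Mul(0, 4), Add(2, Pow(-1, 2), Mul(-4, 3), Mul(-4, -1))), 10), Add(6, Mul(-1, -17))) = Mul(Mul(Mul(0, Add(2, 1, -12, 4)), 10), Add(6, 17)) = Mul(Mul(Mul(0, -5), 10), 23) = Mul(Mul(0, 10), 23) = Mul(0, 23) = 0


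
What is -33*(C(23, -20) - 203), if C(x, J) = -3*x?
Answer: 8976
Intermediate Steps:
-33*(C(23, -20) - 203) = -33*(-3*23 - 203) = -33*(-69 - 203) = -33*(-272) = 8976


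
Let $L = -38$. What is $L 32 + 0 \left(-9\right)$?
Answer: $-1216$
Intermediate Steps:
$L 32 + 0 \left(-9\right) = \left(-38\right) 32 + 0 \left(-9\right) = -1216 + 0 = -1216$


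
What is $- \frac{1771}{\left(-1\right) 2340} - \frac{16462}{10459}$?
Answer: $- \frac{19998191}{24474060} \approx -0.81712$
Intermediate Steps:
$- \frac{1771}{\left(-1\right) 2340} - \frac{16462}{10459} = - \frac{1771}{-2340} - \frac{16462}{10459} = \left(-1771\right) \left(- \frac{1}{2340}\right) - \frac{16462}{10459} = \frac{1771}{2340} - \frac{16462}{10459} = - \frac{19998191}{24474060}$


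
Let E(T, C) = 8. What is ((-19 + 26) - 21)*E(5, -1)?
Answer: -112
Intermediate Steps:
((-19 + 26) - 21)*E(5, -1) = ((-19 + 26) - 21)*8 = (7 - 21)*8 = -14*8 = -112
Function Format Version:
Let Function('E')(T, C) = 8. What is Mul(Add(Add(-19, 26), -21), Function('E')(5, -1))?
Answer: -112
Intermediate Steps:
Mul(Add(Add(-19, 26), -21), Function('E')(5, -1)) = Mul(Add(Add(-19, 26), -21), 8) = Mul(Add(7, -21), 8) = Mul(-14, 8) = -112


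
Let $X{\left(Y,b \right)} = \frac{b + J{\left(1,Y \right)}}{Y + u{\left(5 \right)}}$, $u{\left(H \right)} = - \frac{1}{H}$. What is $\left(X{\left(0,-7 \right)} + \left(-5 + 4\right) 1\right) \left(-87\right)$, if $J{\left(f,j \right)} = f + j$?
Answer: $-2523$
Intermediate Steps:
$X{\left(Y,b \right)} = \frac{1 + Y + b}{- \frac{1}{5} + Y}$ ($X{\left(Y,b \right)} = \frac{b + \left(1 + Y\right)}{Y - \frac{1}{5}} = \frac{1 + Y + b}{Y - \frac{1}{5}} = \frac{1 + Y + b}{- \frac{1}{5} + Y}$)
$\left(X{\left(0,-7 \right)} + \left(-5 + 4\right) 1\right) \left(-87\right) = \left(\frac{5 \left(1 + 0 - 7\right)}{-1 + 5 \cdot 0} + \left(-5 + 4\right) 1\right) \left(-87\right) = \left(5 \frac{1}{-1 + 0} \left(-6\right) - 1\right) \left(-87\right) = \left(5 \frac{1}{-1} \left(-6\right) - 1\right) \left(-87\right) = \left(5 \left(-1\right) \left(-6\right) - 1\right) \left(-87\right) = \left(30 - 1\right) \left(-87\right) = 29 \left(-87\right) = -2523$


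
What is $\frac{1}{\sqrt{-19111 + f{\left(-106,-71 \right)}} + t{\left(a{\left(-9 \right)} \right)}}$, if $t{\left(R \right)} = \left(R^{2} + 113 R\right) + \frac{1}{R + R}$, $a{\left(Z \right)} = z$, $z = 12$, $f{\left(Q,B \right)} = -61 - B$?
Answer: $\frac{864024}{1307074177} - \frac{576 i \sqrt{19101}}{1307074177} \approx 0.00066104 - 6.0905 \cdot 10^{-5} i$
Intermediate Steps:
$a{\left(Z \right)} = 12$
$t{\left(R \right)} = R^{2} + \frac{1}{2 R} + 113 R$ ($t{\left(R \right)} = \left(R^{2} + 113 R\right) + \frac{1}{2 R} = R^{2} + \frac{1}{2 R} + 113 R$)
$\frac{1}{\sqrt{-19111 + f{\left(-106,-71 \right)}} + t{\left(a{\left(-9 \right)} \right)}} = \frac{1}{\sqrt{-19111 - -10} + \left(12^{2} + \frac{1}{2 \cdot 12} + 113 \cdot 12\right)} = \frac{1}{\sqrt{-19111 + \left(-61 + 71\right)} + \left(144 + \frac{1}{2} \cdot \frac{1}{12} + 1356\right)} = \frac{1}{\sqrt{-19111 + 10} + \left(144 + \frac{1}{24} + 1356\right)} = \frac{1}{\sqrt{-19101} + \frac{36001}{24}} = \frac{1}{i \sqrt{19101} + \frac{36001}{24}} = \frac{1}{\frac{36001}{24} + i \sqrt{19101}}$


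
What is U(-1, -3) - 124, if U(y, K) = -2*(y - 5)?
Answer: -112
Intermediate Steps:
U(y, K) = 10 - 2*y (U(y, K) = -2*(-5 + y) = 10 - 2*y)
U(-1, -3) - 124 = (10 - 2*(-1)) - 124 = (10 + 2) - 124 = 12 - 124 = -112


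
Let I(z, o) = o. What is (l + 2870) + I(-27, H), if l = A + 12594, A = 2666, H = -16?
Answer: 18114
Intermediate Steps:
l = 15260 (l = 2666 + 12594 = 15260)
(l + 2870) + I(-27, H) = (15260 + 2870) - 16 = 18130 - 16 = 18114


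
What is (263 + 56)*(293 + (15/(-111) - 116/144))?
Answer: 124098337/1332 ≈ 93167.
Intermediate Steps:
(263 + 56)*(293 + (15/(-111) - 116/144)) = 319*(293 + (15*(-1/111) - 116*1/144)) = 319*(293 + (-5/37 - 29/36)) = 319*(293 - 1253/1332) = 319*(389023/1332) = 124098337/1332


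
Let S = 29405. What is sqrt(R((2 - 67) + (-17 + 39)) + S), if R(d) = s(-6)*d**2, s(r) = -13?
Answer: 2*sqrt(1342) ≈ 73.267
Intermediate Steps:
R(d) = -13*d**2
sqrt(R((2 - 67) + (-17 + 39)) + S) = sqrt(-13*((2 - 67) + (-17 + 39))**2 + 29405) = sqrt(-13*(-65 + 22)**2 + 29405) = sqrt(-13*(-43)**2 + 29405) = sqrt(-13*1849 + 29405) = sqrt(-24037 + 29405) = sqrt(5368) = 2*sqrt(1342)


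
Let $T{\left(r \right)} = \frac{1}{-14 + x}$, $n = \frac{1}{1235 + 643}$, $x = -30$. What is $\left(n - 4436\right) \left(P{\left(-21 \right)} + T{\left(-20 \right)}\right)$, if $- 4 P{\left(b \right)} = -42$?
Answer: $- \frac{3840502027}{82632} \approx -46477.0$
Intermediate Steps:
$n = \frac{1}{1878} \approx 0.00053248$
$P{\left(b \right)} = \frac{21}{2}$ ($P{\left(b \right)} = \left(- \frac{1}{4}\right) \left(-42\right) = \frac{21}{2}$)
$T{\left(r \right)} = - \frac{1}{44}$ ($T{\left(r \right)} = \frac{1}{-14 - 30} = \frac{1}{-44} = - \frac{1}{44}$)
$\left(n - 4436\right) \left(P{\left(-21 \right)} + T{\left(-20 \right)}\right) = \left(\frac{1}{1878} - 4436\right) \left(\frac{21}{2} - \frac{1}{44}\right) = \left(- \frac{8330807}{1878}\right) \frac{461}{44} = - \frac{3840502027}{82632}$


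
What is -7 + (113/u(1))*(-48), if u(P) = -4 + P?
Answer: 1801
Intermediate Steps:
-7 + (113/u(1))*(-48) = -7 + (113/(-4 + 1))*(-48) = -7 + (113/(-3))*(-48) = -7 + (113*(-1/3))*(-48) = -7 - 113/3*(-48) = -7 + 1808 = 1801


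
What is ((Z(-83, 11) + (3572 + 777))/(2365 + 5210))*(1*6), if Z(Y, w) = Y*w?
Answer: 6872/2525 ≈ 2.7216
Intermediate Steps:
((Z(-83, 11) + (3572 + 777))/(2365 + 5210))*(1*6) = ((-83*11 + (3572 + 777))/(2365 + 5210))*(1*6) = ((-913 + 4349)/7575)*6 = (3436*(1/7575))*6 = (3436/7575)*6 = 6872/2525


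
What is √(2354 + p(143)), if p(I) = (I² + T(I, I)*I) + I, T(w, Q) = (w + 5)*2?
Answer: √65274 ≈ 255.49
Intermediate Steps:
T(w, Q) = 10 + 2*w (T(w, Q) = (5 + w)*2 = 10 + 2*w)
p(I) = I + I² + I*(10 + 2*I) (p(I) = (I² + (10 + 2*I)*I) + I = (I² + I*(10 + 2*I)) + I = I + I² + I*(10 + 2*I))
√(2354 + p(143)) = √(2354 + 143*(11 + 3*143)) = √(2354 + 143*(11 + 429)) = √(2354 + 143*440) = √(2354 + 62920) = √65274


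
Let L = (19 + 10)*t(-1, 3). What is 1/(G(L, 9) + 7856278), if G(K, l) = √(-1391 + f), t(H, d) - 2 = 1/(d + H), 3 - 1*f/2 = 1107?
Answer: 7856278/61721104016883 - I*√3599/61721104016883 ≈ 1.2729e-7 - 9.7198e-13*I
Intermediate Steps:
f = -2208 (f = 6 - 2*1107 = 6 - 2214 = -2208)
t(H, d) = 2 + 1/(H + d) (t(H, d) = 2 + 1/(d + H) = 2 + 1/(H + d))
L = 145/2 (L = (19 + 10)*((1 + 2*(-1) + 2*3)/(-1 + 3)) = 29*((1 - 2 + 6)/2) = 29*((½)*5) = 29*(5/2) = 145/2 ≈ 72.500)
G(K, l) = I*√3599 (G(K, l) = √(-1391 - 2208) = √(-3599) = I*√3599)
1/(G(L, 9) + 7856278) = 1/(I*√3599 + 7856278) = 1/(7856278 + I*√3599)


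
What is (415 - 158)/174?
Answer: 257/174 ≈ 1.4770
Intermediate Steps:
(415 - 158)/174 = (1/174)*257 = 257/174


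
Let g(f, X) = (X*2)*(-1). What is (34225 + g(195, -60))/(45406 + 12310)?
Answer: 34345/57716 ≈ 0.59507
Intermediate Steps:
g(f, X) = -2*X (g(f, X) = (2*X)*(-1) = -2*X)
(34225 + g(195, -60))/(45406 + 12310) = (34225 - 2*(-60))/(45406 + 12310) = (34225 + 120)/57716 = 34345*(1/57716) = 34345/57716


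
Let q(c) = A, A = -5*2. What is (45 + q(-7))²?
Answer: 1225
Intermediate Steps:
A = -10
q(c) = -10
(45 + q(-7))² = (45 - 10)² = 35² = 1225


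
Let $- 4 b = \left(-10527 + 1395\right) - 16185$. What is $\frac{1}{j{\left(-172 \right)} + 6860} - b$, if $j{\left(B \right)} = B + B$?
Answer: $- \frac{10310348}{1629} \approx -6329.3$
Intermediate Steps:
$b = \frac{25317}{4}$ ($b = - \frac{\left(-10527 + 1395\right) - 16185}{4} = - \frac{-9132 - 16185}{4} = \left(- \frac{1}{4}\right) \left(-25317\right) = \frac{25317}{4} \approx 6329.3$)
$j{\left(B \right)} = 2 B$
$\frac{1}{j{\left(-172 \right)} + 6860} - b = \frac{1}{2 \left(-172\right) + 6860} - \frac{25317}{4} = \frac{1}{-344 + 6860} - \frac{25317}{4} = \frac{1}{6516} - \frac{25317}{4} = - \frac{10310348}{1629}$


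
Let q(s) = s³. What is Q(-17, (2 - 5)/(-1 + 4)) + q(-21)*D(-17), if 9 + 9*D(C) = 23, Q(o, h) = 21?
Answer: -14385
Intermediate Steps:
D(C) = 14/9 (D(C) = -1 + (⅑)*23 = -1 + 23/9 = 14/9)
Q(-17, (2 - 5)/(-1 + 4)) + q(-21)*D(-17) = 21 + (-21)³*(14/9) = 21 - 9261*14/9 = 21 - 14406 = -14385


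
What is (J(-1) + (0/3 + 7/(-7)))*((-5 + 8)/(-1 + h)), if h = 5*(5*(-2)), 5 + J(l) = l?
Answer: 7/17 ≈ 0.41176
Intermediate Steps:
J(l) = -5 + l
h = -50 (h = 5*(-10) = -50)
(J(-1) + (0/3 + 7/(-7)))*((-5 + 8)/(-1 + h)) = ((-5 - 1) + (0/3 + 7/(-7)))*((-5 + 8)/(-1 - 50)) = (-6 + (0*(⅓) + 7*(-⅐)))*(3/(-51)) = (-6 + (0 - 1))*(3*(-1/51)) = (-6 - 1)*(-1/17) = -7*(-1/17) = 7/17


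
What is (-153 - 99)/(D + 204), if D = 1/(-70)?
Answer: -17640/14279 ≈ -1.2354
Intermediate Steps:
D = -1/70 ≈ -0.014286
(-153 - 99)/(D + 204) = (-153 - 99)/(-1/70 + 204) = -252/14279/70 = -252*70/14279 = -17640/14279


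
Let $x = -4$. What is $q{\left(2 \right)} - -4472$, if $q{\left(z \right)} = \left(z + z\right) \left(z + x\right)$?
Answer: $4464$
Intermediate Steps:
$q{\left(z \right)} = 2 z \left(-4 + z\right)$ ($q{\left(z \right)} = \left(z + z\right) \left(z - 4\right) = 2 z \left(-4 + z\right)$)
$q{\left(2 \right)} - -4472 = 2 \cdot 2 \left(-4 + 2\right) - -4472 = 2 \cdot 2 \left(-2\right) + 4472 = -8 + 4472 = 4464$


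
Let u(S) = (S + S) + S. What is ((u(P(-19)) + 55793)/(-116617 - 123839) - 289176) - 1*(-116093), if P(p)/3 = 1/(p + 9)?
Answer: -416189016401/2404560 ≈ -1.7308e+5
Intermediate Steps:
P(p) = 3/(9 + p) (P(p) = 3/(p + 9) = 3/(9 + p))
u(S) = 3*S (u(S) = 2*S + S = 3*S)
((u(P(-19)) + 55793)/(-116617 - 123839) - 289176) - 1*(-116093) = ((3*(3/(9 - 19)) + 55793)/(-116617 - 123839) - 289176) - 1*(-116093) = ((3*(3/(-10)) + 55793)/(-240456) - 289176) + 116093 = ((3*(3*(-1/10)) + 55793)*(-1/240456) - 289176) + 116093 = ((3*(-3/10) + 55793)*(-1/240456) - 289176) + 116093 = ((-9/10 + 55793)*(-1/240456) - 289176) + 116093 = ((557921/10)*(-1/240456) - 289176) + 116093 = (-557921/2404560 - 289176) + 116093 = -695341600481/2404560 + 116093 = -416189016401/2404560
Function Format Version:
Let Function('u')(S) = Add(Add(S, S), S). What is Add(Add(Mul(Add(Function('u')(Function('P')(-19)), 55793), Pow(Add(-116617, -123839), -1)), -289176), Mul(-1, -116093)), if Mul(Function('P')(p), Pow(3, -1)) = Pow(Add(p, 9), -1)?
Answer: Rational(-416189016401, 2404560) ≈ -1.7308e+5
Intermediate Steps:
Function('P')(p) = Mul(3, Pow(Add(9, p), -1)) (Function('P')(p) = Mul(3, Pow(Add(p, 9), -1)) = Mul(3, Pow(Add(9, p), -1)))
Function('u')(S) = Mul(3, S) (Function('u')(S) = Add(Mul(2, S), S) = Mul(3, S))
Add(Add(Mul(Add(Function('u')(Function('P')(-19)), 55793), Pow(Add(-116617, -123839), -1)), -289176), Mul(-1, -116093)) = Add(Add(Mul(Add(Mul(3, Mul(3, Pow(Add(9, -19), -1))), 55793), Pow(Add(-116617, -123839), -1)), -289176), Mul(-1, -116093)) = Add(Add(Mul(Add(Mul(3, Mul(3, Pow(-10, -1))), 55793), Pow(-240456, -1)), -289176), 116093) = Add(Add(Mul(Add(Mul(3, Mul(3, Rational(-1, 10))), 55793), Rational(-1, 240456)), -289176), 116093) = Add(Add(Mul(Add(Mul(3, Rational(-3, 10)), 55793), Rational(-1, 240456)), -289176), 116093) = Add(Add(Mul(Add(Rational(-9, 10), 55793), Rational(-1, 240456)), -289176), 116093) = Add(Add(Mul(Rational(557921, 10), Rational(-1, 240456)), -289176), 116093) = Add(Add(Rational(-557921, 2404560), -289176), 116093) = Add(Rational(-695341600481, 2404560), 116093) = Rational(-416189016401, 2404560)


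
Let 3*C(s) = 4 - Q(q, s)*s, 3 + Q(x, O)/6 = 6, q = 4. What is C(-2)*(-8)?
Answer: -320/3 ≈ -106.67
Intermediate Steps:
Q(x, O) = 18 (Q(x, O) = -18 + 6*6 = -18 + 36 = 18)
C(s) = 4/3 - 6*s (C(s) = (4 - 18*s)/3 = 4/3 - 6*s)
C(-2)*(-8) = (4/3 - 6*(-2))*(-8) = (4/3 + 12)*(-8) = (40/3)*(-8) = -320/3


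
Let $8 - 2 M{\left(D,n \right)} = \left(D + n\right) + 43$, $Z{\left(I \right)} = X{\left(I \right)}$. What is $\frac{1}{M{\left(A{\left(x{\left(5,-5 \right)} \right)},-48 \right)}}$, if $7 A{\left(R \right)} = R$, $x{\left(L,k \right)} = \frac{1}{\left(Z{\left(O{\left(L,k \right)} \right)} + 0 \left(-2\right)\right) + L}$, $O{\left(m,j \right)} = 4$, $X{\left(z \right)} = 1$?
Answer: $\frac{84}{545} \approx 0.15413$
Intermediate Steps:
$Z{\left(I \right)} = 1$
$x{\left(L,k \right)} = \frac{1}{1 + L}$ ($x{\left(L,k \right)} = \frac{1}{\left(1 + 0 \left(-2\right)\right) + L} = \frac{1}{\left(1 + 0\right) + L} = \frac{1}{1 + L}$)
$A{\left(R \right)} = \frac{R}{7}$
$M{\left(D,n \right)} = - \frac{35}{2} - \frac{D}{2} - \frac{n}{2}$ ($M{\left(D,n \right)} = 4 - \frac{\left(D + n\right) + 43}{2} = 4 - \frac{43 + D + n}{2} = 4 - \left(\frac{43}{2} + \frac{D}{2} + \frac{n}{2}\right) = - \frac{35}{2} - \frac{D}{2} - \frac{n}{2}$)
$\frac{1}{M{\left(A{\left(x{\left(5,-5 \right)} \right)},-48 \right)}} = \frac{1}{- \frac{35}{2} - \frac{\frac{1}{7} \frac{1}{1 + 5}}{2} - -24} = \frac{1}{- \frac{35}{2} - \frac{\frac{1}{7} \cdot \frac{1}{6}}{2} + 24} = \frac{1}{- \frac{35}{2} - \frac{1}{84} + 24} = \frac{1}{\frac{545}{84}} = \frac{84}{545}$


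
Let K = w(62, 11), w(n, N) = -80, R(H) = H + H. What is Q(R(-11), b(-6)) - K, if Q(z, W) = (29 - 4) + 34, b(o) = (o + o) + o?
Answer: 139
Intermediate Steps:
R(H) = 2*H
b(o) = 3*o (b(o) = 2*o + o = 3*o)
K = -80
Q(z, W) = 59 (Q(z, W) = 25 + 34 = 59)
Q(R(-11), b(-6)) - K = 59 - 1*(-80) = 59 + 80 = 139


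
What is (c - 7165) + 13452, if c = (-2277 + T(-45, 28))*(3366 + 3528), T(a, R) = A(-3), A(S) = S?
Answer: -15712033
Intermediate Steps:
T(a, R) = -3
c = -15718320 (c = (-2277 - 3)*(3366 + 3528) = -2280*6894 = -15718320)
(c - 7165) + 13452 = (-15718320 - 7165) + 13452 = -15725485 + 13452 = -15712033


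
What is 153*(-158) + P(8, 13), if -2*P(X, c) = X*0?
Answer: -24174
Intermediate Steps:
P(X, c) = 0 (P(X, c) = -X*0/2 = -½*0 = 0)
153*(-158) + P(8, 13) = 153*(-158) + 0 = -24174 + 0 = -24174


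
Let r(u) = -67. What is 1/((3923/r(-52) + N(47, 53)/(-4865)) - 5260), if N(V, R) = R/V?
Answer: -15319885/81479612216 ≈ -0.00018802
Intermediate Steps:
1/((3923/r(-52) + N(47, 53)/(-4865)) - 5260) = 1/((3923/(-67) + (53/47)/(-4865)) - 5260) = 1/((3923*(-1/67) + (53*(1/47))*(-1/4865)) - 5260) = 1/((-3923/67 + (53/47)*(-1/4865)) - 5260) = 1/((-3923/67 - 53/228655) - 5260) = 1/(-897017116/15319885 - 5260) = 1/(-81479612216/15319885) = -15319885/81479612216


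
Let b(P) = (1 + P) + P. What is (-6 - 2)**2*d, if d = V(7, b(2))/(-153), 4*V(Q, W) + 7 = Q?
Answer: 0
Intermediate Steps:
b(P) = 1 + 2*P
V(Q, W) = -7/4 + Q/4
d = 0 (d = (-7/4 + (1/4)*7)/(-153) = (-7/4 + 7/4)*(-1/153) = 0*(-1/153) = 0)
(-6 - 2)**2*d = (-6 - 2)**2*0 = (-8)**2*0 = 64*0 = 0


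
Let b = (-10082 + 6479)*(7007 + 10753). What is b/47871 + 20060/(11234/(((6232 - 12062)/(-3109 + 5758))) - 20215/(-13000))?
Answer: -4242815129813440/3164783761233 ≈ -1340.6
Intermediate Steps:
b = -63989280 (b = -3603*17760 = -63989280)
b/47871 + 20060/(11234/(((6232 - 12062)/(-3109 + 5758))) - 20215/(-13000)) = -63989280/47871 + 20060/(11234/(((6232 - 12062)/(-3109 + 5758))) - 20215/(-13000)) = -63989280*1/47871 + 20060/(11234/((-5830/2649)) - 20215*(-1/13000)) = -7109920/5319 + 20060/(11234/((-5830*1/2649)) + 311/200) = -7109920/5319 + 20060/(11234/(-5830/2649) + 311/200) = -7109920/5319 + 20060/(11234*(-2649/5830) + 311/200) = -7109920/5319 + 20060/(-14879433/2915 + 311/200) = -7109920/5319 + 20060/(-594996007/116600) = -7109920/5319 + 20060*(-116600/594996007) = -7109920/5319 - 2338996000/594996007 = -4242815129813440/3164783761233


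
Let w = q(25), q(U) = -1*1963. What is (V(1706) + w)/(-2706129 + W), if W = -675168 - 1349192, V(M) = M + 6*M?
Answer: -9979/4730489 ≈ -0.0021095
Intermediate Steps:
V(M) = 7*M
q(U) = -1963
w = -1963
W = -2024360
(V(1706) + w)/(-2706129 + W) = (7*1706 - 1963)/(-2706129 - 2024360) = (11942 - 1963)/(-4730489) = 9979*(-1/4730489) = -9979/4730489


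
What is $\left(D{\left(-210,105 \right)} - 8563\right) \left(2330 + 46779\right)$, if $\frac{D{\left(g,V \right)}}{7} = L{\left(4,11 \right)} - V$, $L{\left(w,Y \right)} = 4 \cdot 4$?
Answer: $-451115274$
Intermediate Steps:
$L{\left(w,Y \right)} = 16$
$D{\left(g,V \right)} = 112 - 7 V$ ($D{\left(g,V \right)} = 7 \left(16 - V\right) = 112 - 7 V$)
$\left(D{\left(-210,105 \right)} - 8563\right) \left(2330 + 46779\right) = \left(\left(112 - 735\right) - 8563\right) \left(2330 + 46779\right) = \left(\left(112 - 735\right) - 8563\right) 49109 = \left(-623 - 8563\right) 49109 = \left(-9186\right) 49109 = -451115274$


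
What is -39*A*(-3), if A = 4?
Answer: 468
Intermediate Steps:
-39*A*(-3) = -39*4*(-3) = -156*(-3) = 468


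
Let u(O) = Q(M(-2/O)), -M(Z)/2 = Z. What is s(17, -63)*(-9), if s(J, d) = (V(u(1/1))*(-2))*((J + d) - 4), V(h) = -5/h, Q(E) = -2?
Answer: -2250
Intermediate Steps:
M(Z) = -2*Z
u(O) = -2
s(J, d) = 20 - 5*J - 5*d (s(J, d) = (-5/(-2)*(-2))*((J + d) - 4) = (-5*(-1/2)*(-2))*(-4 + J + d) = ((5/2)*(-2))*(-4 + J + d) = -5*(-4 + J + d) = 20 - 5*J - 5*d)
s(17, -63)*(-9) = (20 - 5*17 - 5*(-63))*(-9) = (20 - 85 + 315)*(-9) = 250*(-9) = -2250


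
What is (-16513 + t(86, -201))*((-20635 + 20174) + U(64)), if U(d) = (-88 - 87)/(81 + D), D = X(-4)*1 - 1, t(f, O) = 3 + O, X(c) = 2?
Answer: 634633647/82 ≈ 7.7394e+6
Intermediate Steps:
D = 1 (D = 2*1 - 1 = 2 - 1 = 1)
U(d) = -175/82 (U(d) = (-88 - 87)/(81 + 1) = -175/82)
(-16513 + t(86, -201))*((-20635 + 20174) + U(64)) = (-16513 + (3 - 201))*((-20635 + 20174) - 175/82) = (-16513 - 198)*(-461 - 175/82) = -16711*(-37977/82) = 634633647/82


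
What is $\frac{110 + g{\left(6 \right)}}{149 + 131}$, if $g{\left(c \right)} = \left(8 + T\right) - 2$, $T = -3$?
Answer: $\frac{113}{280} \approx 0.40357$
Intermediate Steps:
$g{\left(c \right)} = 3$ ($g{\left(c \right)} = \left(8 - 3\right) - 2 = 5 - 2 = 3$)
$\frac{110 + g{\left(6 \right)}}{149 + 131} = \frac{110 + 3}{149 + 131} = \frac{113}{280}$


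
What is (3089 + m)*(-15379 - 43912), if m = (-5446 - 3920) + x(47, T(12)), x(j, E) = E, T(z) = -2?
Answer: 372288189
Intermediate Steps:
m = -9368 (m = (-5446 - 3920) - 2 = -9366 - 2 = -9368)
(3089 + m)*(-15379 - 43912) = (3089 - 9368)*(-15379 - 43912) = -6279*(-59291) = 372288189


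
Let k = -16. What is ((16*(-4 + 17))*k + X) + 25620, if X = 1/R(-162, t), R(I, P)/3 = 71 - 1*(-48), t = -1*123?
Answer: 7958245/357 ≈ 22292.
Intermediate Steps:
t = -123
R(I, P) = 357 (R(I, P) = 3*(71 - 1*(-48)) = 3*(71 + 48) = 3*119 = 357)
X = 1/357 ≈ 0.0028011
((16*(-4 + 17))*k + X) + 25620 = ((16*(-4 + 17))*(-16) + 1/357) + 25620 = ((16*13)*(-16) + 1/357) + 25620 = (208*(-16) + 1/357) + 25620 = (-3328 + 1/357) + 25620 = -1188095/357 + 25620 = 7958245/357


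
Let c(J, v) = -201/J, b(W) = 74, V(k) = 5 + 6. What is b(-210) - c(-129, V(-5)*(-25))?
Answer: 3115/43 ≈ 72.442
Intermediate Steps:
V(k) = 11
b(-210) - c(-129, V(-5)*(-25)) = 74 - (-201)/(-129) = 74 - (-201)*(-1)/129 = 74 - 1*67/43 = 74 - 67/43 = 3115/43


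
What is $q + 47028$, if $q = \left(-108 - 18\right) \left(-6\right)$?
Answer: $47784$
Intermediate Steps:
$q = 756$ ($q = \left(-126\right) \left(-6\right) = 756$)
$q + 47028 = 756 + 47028 = 47784$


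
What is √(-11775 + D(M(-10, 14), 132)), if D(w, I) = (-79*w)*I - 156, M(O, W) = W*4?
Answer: 3*I*√66211 ≈ 771.95*I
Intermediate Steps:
M(O, W) = 4*W
D(w, I) = -156 - 79*I*w (D(w, I) = -79*I*w - 156 = -156 - 79*I*w)
√(-11775 + D(M(-10, 14), 132)) = √(-11775 + (-156 - 79*132*4*14)) = √(-11775 + (-156 - 79*132*56)) = √(-11775 + (-156 - 583968)) = √(-11775 - 584124) = √(-595899) = 3*I*√66211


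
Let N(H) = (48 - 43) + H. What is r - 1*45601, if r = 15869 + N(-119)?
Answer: -29846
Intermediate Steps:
N(H) = 5 + H
r = 15755 (r = 15869 + (5 - 119) = 15869 - 114 = 15755)
r - 1*45601 = 15755 - 1*45601 = 15755 - 45601 = -29846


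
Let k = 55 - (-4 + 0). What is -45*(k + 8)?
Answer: -3015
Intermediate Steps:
k = 59 (k = 55 - 1*(-4) = 55 + 4 = 59)
-45*(k + 8) = -45*(59 + 8) = -45*67 = -3015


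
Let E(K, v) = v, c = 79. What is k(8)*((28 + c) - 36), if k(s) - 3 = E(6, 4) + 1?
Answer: 568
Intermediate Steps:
k(s) = 8 (k(s) = 3 + (4 + 1) = 3 + 5 = 8)
k(8)*((28 + c) - 36) = 8*((28 + 79) - 36) = 8*(107 - 36) = 8*71 = 568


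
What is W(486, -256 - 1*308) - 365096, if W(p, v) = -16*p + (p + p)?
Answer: -371900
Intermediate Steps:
W(p, v) = -14*p (W(p, v) = -16*p + 2*p = -14*p)
W(486, -256 - 1*308) - 365096 = -14*486 - 365096 = -6804 - 365096 = -371900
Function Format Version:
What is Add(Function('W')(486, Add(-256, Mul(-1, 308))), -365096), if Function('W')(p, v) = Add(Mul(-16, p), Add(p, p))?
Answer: -371900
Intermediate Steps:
Function('W')(p, v) = Mul(-14, p) (Function('W')(p, v) = Add(Mul(-16, p), Mul(2, p)) = Mul(-14, p))
Add(Function('W')(486, Add(-256, Mul(-1, 308))), -365096) = Add(Mul(-14, 486), -365096) = Add(-6804, -365096) = -371900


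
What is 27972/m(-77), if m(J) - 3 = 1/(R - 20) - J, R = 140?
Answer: 3356640/9601 ≈ 349.61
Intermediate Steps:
m(J) = 361/120 - J (m(J) = 3 + (1/(140 - 20) - J) = 3 + (1/120 - J) = 361/120 - J)
27972/m(-77) = 27972/(361/120 - 1*(-77)) = 27972/(361/120 + 77) = 27972/(9601/120) = 27972*(120/9601) = 3356640/9601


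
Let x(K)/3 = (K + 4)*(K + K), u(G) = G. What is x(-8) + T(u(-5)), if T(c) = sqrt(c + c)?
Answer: 192 + I*sqrt(10) ≈ 192.0 + 3.1623*I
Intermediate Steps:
x(K) = 6*K*(4 + K) (x(K) = 3*((K + 4)*(K + K)) = 3*((4 + K)*(2*K)) = 3*(2*K*(4 + K)) = 6*K*(4 + K))
T(c) = sqrt(2)*sqrt(c) (T(c) = sqrt(2*c) = sqrt(2)*sqrt(c))
x(-8) + T(u(-5)) = 6*(-8)*(4 - 8) + sqrt(2)*sqrt(-5) = 6*(-8)*(-4) + sqrt(2)*(I*sqrt(5)) = 192 + I*sqrt(10)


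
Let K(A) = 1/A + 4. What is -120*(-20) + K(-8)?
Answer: 19231/8 ≈ 2403.9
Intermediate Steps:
K(A) = 4 + 1/A
-120*(-20) + K(-8) = -120*(-20) + (4 + 1/(-8)) = 2400 + (4 - ⅛) = 2400 + 31/8 = 19231/8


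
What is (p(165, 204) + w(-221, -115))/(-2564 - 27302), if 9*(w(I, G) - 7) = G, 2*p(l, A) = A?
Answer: -433/134397 ≈ -0.0032218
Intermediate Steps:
p(l, A) = A/2
w(I, G) = 7 + G/9
(p(165, 204) + w(-221, -115))/(-2564 - 27302) = ((½)*204 + (7 + (⅑)*(-115)))/(-2564 - 27302) = (102 + (7 - 115/9))/(-29866) = (102 - 52/9)*(-1/29866) = (866/9)*(-1/29866) = -433/134397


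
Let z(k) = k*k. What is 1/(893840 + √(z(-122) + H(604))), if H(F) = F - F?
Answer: 1/893962 ≈ 1.1186e-6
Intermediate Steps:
H(F) = 0
z(k) = k²
1/(893840 + √(z(-122) + H(604))) = 1/(893840 + √((-122)² + 0)) = 1/(893840 + √(14884 + 0)) = 1/(893840 + √14884) = 1/(893840 + 122) = 1/893962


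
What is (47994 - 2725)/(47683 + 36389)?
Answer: 45269/84072 ≈ 0.53846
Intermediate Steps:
(47994 - 2725)/(47683 + 36389) = 45269/84072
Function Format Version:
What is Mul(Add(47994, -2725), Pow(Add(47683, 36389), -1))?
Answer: Rational(45269, 84072) ≈ 0.53846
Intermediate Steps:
Mul(Add(47994, -2725), Pow(Add(47683, 36389), -1)) = Mul(45269, Pow(84072, -1)) = Mul(45269, Rational(1, 84072)) = Rational(45269, 84072)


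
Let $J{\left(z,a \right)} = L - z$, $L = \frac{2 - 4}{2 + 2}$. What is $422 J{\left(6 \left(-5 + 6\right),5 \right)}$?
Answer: $-2743$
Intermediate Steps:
$L = - \frac{1}{2}$ ($L = - \frac{2}{4} = \left(-2\right) \frac{1}{4} = - \frac{1}{2} \approx -0.5$)
$J{\left(z,a \right)} = - \frac{1}{2} - z$
$422 J{\left(6 \left(-5 + 6\right),5 \right)} = 422 \left(- \frac{1}{2} - 6 \left(-5 + 6\right)\right) = 422 \left(- \frac{1}{2} - 6 \cdot 1\right) = 422 \left(- \frac{1}{2} - 6\right) = 422 \left(- \frac{13}{2}\right) = -2743$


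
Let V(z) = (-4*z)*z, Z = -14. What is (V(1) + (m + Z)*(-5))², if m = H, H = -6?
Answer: 9216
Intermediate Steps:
m = -6
V(z) = -4*z²
(V(1) + (m + Z)*(-5))² = (-4*1² + (-6 - 14)*(-5))² = (-4*1 - 20*(-5))² = (-4 + 100)² = 96² = 9216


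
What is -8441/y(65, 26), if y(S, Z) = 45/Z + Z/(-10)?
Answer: 1097330/113 ≈ 9710.9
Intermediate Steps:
y(S, Z) = 45/Z - Z/10 (y(S, Z) = 45/Z + Z*(-⅒) = 45/Z - Z/10)
-8441/y(65, 26) = -8441/(45/26 - ⅒*26) = -8441/(45*(1/26) - 13/5) = -8441/(45/26 - 13/5) = -8441/(-113/130) = -8441*(-130/113) = 1097330/113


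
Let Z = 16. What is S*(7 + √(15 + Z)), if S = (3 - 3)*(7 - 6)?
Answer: 0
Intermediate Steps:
S = 0 (S = 0*1 = 0)
S*(7 + √(15 + Z)) = 0*(7 + √(15 + 16)) = 0*(7 + √31) = 0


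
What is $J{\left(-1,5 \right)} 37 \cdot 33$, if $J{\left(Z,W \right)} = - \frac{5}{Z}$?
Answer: $6105$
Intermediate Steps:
$J{\left(-1,5 \right)} 37 \cdot 33 = - \frac{5}{-1} \cdot 37 \cdot 33 = \left(-5\right) \left(-1\right) 37 \cdot 33 = 5 \cdot 37 \cdot 33 = 185 \cdot 33 = 6105$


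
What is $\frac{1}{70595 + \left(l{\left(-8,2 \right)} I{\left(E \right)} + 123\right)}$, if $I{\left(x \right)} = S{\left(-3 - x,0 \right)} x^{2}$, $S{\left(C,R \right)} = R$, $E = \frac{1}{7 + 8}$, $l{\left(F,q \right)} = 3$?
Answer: $\frac{1}{70718} \approx 1.4141 \cdot 10^{-5}$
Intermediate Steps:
$E = \frac{1}{15} \approx 0.066667$
$I{\left(x \right)} = 0$ ($I{\left(x \right)} = 0 x^{2} = 0$)
$\frac{1}{70595 + \left(l{\left(-8,2 \right)} I{\left(E \right)} + 123\right)} = \frac{1}{70595 + \left(3 \cdot 0 + 123\right)} = \frac{1}{70595 + \left(0 + 123\right)} = \frac{1}{70595 + 123} = \frac{1}{70718}$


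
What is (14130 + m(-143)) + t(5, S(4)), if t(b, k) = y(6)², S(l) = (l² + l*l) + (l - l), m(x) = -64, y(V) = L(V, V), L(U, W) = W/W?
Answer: 14067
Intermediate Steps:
L(U, W) = 1
y(V) = 1
S(l) = 2*l² (S(l) = (l² + l²) + 0 = 2*l² + 0 = 2*l²)
t(b, k) = 1 (t(b, k) = 1² = 1)
(14130 + m(-143)) + t(5, S(4)) = (14130 - 64) + 1 = 14066 + 1 = 14067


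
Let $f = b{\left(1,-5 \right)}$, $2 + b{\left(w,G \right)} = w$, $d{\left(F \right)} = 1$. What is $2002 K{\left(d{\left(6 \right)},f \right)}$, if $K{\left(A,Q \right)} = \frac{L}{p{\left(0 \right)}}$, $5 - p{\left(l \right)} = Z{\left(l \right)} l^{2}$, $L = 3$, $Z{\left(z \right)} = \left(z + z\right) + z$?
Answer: $\frac{6006}{5} \approx 1201.2$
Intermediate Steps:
$Z{\left(z \right)} = 3 z$ ($Z{\left(z \right)} = 2 z + z = 3 z$)
$b{\left(w,G \right)} = -2 + w$
$f = -1$ ($f = -2 + 1 = -1$)
$p{\left(l \right)} = 5 - 3 l^{3}$ ($p{\left(l \right)} = 5 - 3 l l^{2} = 5 - 3 l^{3}$)
$K{\left(A,Q \right)} = \frac{3}{5}$ ($K{\left(A,Q \right)} = \frac{3}{5 - 3 \cdot 0^{3}} = \frac{3}{5 - 0} = \frac{3}{5 + 0} = \frac{3}{5}$)
$2002 K{\left(d{\left(6 \right)},f \right)} = 2002 \cdot \frac{3}{5} = \frac{6006}{5}$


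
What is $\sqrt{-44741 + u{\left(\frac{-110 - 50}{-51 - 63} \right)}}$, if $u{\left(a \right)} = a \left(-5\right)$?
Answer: $\frac{i \sqrt{145386309}}{57} \approx 211.54 i$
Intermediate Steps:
$u{\left(a \right)} = - 5 a$
$\sqrt{-44741 + u{\left(\frac{-110 - 50}{-51 - 63} \right)}} = \sqrt{-44741 - 5 \frac{-110 - 50}{-51 - 63}} = \sqrt{-44741 - 5 \left(- \frac{160}{-114}\right)} = \sqrt{-44741 - 5 \left(\left(-160\right) \left(- \frac{1}{114}\right)\right)} = \sqrt{-44741 - \frac{400}{57}} = \sqrt{- \frac{2550637}{57}} = \frac{i \sqrt{145386309}}{57}$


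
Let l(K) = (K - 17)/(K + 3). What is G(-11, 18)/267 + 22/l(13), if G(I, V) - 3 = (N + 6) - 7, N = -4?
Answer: -23498/267 ≈ -88.007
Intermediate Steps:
l(K) = (-17 + K)/(3 + K)
G(I, V) = -2 (G(I, V) = 3 + ((-4 + 6) - 7) = 3 + (2 - 7) = 3 - 5 = -2)
G(-11, 18)/267 + 22/l(13) = -2/267 + 22/(((-17 + 13)/(3 + 13))) = -2*1/267 + 22/((-4/16)) = -2/267 + 22/(((1/16)*(-4))) = -2/267 + 22/(-¼) = -2/267 + 22*(-4) = -2/267 - 88 = -23498/267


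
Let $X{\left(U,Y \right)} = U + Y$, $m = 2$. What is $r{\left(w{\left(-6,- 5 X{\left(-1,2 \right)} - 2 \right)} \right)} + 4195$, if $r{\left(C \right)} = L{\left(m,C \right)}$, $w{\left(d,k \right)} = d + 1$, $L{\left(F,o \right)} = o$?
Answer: $4190$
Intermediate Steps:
$w{\left(d,k \right)} = 1 + d$
$r{\left(C \right)} = C$
$r{\left(w{\left(-6,- 5 X{\left(-1,2 \right)} - 2 \right)} \right)} + 4195 = \left(1 - 6\right) + 4195 = -5 + 4195 = 4190$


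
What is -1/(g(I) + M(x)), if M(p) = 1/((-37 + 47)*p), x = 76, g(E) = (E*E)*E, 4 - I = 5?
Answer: 760/759 ≈ 1.0013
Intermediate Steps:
I = -1 (I = 4 - 1*5 = 4 - 5 = -1)
g(E) = E³ (g(E) = E²*E = E³)
M(p) = 1/(10*p)
-1/(g(I) + M(x)) = -1/((-1)³ + (⅒)/76) = -1/(-1 + (⅒)*(1/76)) = -1/(-1 + 1/760) = -1/(-759/760) = -1*(-760/759) = 760/759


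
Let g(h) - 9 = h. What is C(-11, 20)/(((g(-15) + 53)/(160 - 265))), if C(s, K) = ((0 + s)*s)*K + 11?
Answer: -255255/47 ≈ -5431.0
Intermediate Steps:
g(h) = 9 + h
C(s, K) = 11 + K*s² (C(s, K) = (s*s)*K + 11 = s²*K + 11 = K*s² + 11 = 11 + K*s²)
C(-11, 20)/(((g(-15) + 53)/(160 - 265))) = (11 + 20*(-11)²)/((((9 - 15) + 53)/(160 - 265))) = (11 + 20*121)/(((-6 + 53)/(-105))) = (11 + 2420)/((47*(-1/105))) = 2431/(-47/105) = 2431*(-105/47) = -255255/47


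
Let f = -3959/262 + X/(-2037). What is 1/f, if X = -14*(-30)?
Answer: -25414/389263 ≈ -0.065287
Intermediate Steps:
X = 420
f = -389263/25414 (f = -3959/262 + 420/(-2037) = -3959*1/262 + 420*(-1/2037) = -3959/262 - 20/97 = -389263/25414 ≈ -15.317)
1/f = 1/(-389263/25414) = -25414/389263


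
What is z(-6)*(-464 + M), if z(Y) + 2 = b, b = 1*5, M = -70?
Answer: -1602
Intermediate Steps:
b = 5
z(Y) = 3 (z(Y) = -2 + 5 = 3)
z(-6)*(-464 + M) = 3*(-464 - 70) = 3*(-534) = -1602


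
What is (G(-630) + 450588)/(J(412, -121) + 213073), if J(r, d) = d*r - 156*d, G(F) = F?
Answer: 149986/60699 ≈ 2.4710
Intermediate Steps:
J(r, d) = -156*d + d*r
(G(-630) + 450588)/(J(412, -121) + 213073) = (-630 + 450588)/(-121*(-156 + 412) + 213073) = 449958/(-121*256 + 213073) = 449958/(-30976 + 213073) = 449958/182097 = 449958*(1/182097) = 149986/60699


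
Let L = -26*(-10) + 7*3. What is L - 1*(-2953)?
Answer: 3234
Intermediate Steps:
L = 281 (L = 260 + 21 = 281)
L - 1*(-2953) = 281 - 1*(-2953) = 281 + 2953 = 3234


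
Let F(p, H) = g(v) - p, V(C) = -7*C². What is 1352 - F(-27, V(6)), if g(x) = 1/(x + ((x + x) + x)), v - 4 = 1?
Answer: 26499/20 ≈ 1324.9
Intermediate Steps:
v = 5 (v = 4 + 1 = 5)
g(x) = 1/(4*x) (g(x) = 1/(x + (2*x + x)) = 1/(x + 3*x) = 1/(4*x))
F(p, H) = 1/20 - p (F(p, H) = (¼)/5 - p = (¼)*(⅕) - p = 1/20 - p)
1352 - F(-27, V(6)) = 1352 - (1/20 - 1*(-27)) = 1352 - (1/20 + 27) = 1352 - 1*541/20 = 1352 - 541/20 = 26499/20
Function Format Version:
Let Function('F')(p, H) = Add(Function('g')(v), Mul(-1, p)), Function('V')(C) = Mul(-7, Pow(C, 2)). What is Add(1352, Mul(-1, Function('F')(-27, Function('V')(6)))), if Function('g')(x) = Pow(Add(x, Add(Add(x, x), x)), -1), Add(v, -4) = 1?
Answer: Rational(26499, 20) ≈ 1324.9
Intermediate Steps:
v = 5 (v = Add(4, 1) = 5)
Function('g')(x) = Mul(Rational(1, 4), Pow(x, -1)) (Function('g')(x) = Pow(Add(x, Add(Mul(2, x), x)), -1) = Pow(Add(x, Mul(3, x)), -1) = Pow(Mul(4, x), -1) = Mul(Rational(1, 4), Pow(x, -1)))
Function('F')(p, H) = Add(Rational(1, 20), Mul(-1, p)) (Function('F')(p, H) = Add(Mul(Rational(1, 4), Pow(5, -1)), Mul(-1, p)) = Add(Mul(Rational(1, 4), Rational(1, 5)), Mul(-1, p)) = Add(Rational(1, 20), Mul(-1, p)))
Add(1352, Mul(-1, Function('F')(-27, Function('V')(6)))) = Add(1352, Mul(-1, Add(Rational(1, 20), Mul(-1, -27)))) = Add(1352, Mul(-1, Add(Rational(1, 20), 27))) = Add(1352, Mul(-1, Rational(541, 20))) = Add(1352, Rational(-541, 20)) = Rational(26499, 20)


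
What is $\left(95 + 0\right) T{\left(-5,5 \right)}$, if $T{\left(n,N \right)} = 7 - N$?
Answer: $190$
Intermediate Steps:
$\left(95 + 0\right) T{\left(-5,5 \right)} = \left(95 + 0\right) \left(7 - 5\right) = 95 \left(7 - 5\right) = 95 \cdot 2 = 190$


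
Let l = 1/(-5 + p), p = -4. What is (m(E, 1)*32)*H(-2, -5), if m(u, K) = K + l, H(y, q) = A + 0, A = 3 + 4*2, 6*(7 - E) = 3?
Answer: 2816/9 ≈ 312.89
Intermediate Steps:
E = 13/2 (E = 7 - ⅙*3 = 7 - ½ = 13/2 ≈ 6.5000)
A = 11 (A = 3 + 8 = 11)
l = -⅑ (l = 1/(-5 - 4) = 1/(-9) = -⅑ ≈ -0.11111)
H(y, q) = 11 (H(y, q) = 11 + 0 = 11)
m(u, K) = -⅑ + K (m(u, K) = K - ⅑ = -⅑ + K)
(m(E, 1)*32)*H(-2, -5) = ((-⅑ + 1)*32)*11 = ((8/9)*32)*11 = (256/9)*11 = 2816/9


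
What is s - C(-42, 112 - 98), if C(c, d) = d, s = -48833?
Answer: -48847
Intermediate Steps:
s - C(-42, 112 - 98) = -48833 - (112 - 98) = -48833 - 1*14 = -48833 - 14 = -48847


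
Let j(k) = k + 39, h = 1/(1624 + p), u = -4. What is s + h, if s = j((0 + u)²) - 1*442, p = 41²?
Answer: -1279034/3305 ≈ -387.00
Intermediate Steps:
p = 1681
h = 1/3305 (h = 1/(1624 + 1681) = 1/3305 ≈ 0.00030257)
j(k) = 39 + k
s = -387 (s = (39 + (0 - 4)²) - 1*442 = (39 + (-4)²) - 442 = (39 + 16) - 442 = 55 - 442 = -387)
s + h = -387 + 1/3305 = -1279034/3305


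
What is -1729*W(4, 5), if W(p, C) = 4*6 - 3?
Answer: -36309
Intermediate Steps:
W(p, C) = 21 (W(p, C) = 24 - 3 = 21)
-1729*W(4, 5) = -1729*21 = -36309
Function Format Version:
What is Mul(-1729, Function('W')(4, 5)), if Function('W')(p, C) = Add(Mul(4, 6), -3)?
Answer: -36309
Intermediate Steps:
Function('W')(p, C) = 21 (Function('W')(p, C) = Add(24, -3) = 21)
Mul(-1729, Function('W')(4, 5)) = Mul(-1729, 21) = -36309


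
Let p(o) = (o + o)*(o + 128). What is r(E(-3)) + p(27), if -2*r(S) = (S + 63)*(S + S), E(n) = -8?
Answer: 8810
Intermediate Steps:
r(S) = -S*(63 + S) (r(S) = -(S + 63)*(S + S)/2 = -(63 + S)*2*S/2 = -S*(63 + S))
p(o) = 2*o*(128 + o) (p(o) = (2*o)*(128 + o) = 2*o*(128 + o))
r(E(-3)) + p(27) = -1*(-8)*(63 - 8) + 2*27*(128 + 27) = -1*(-8)*55 + 2*27*155 = 440 + 8370 = 8810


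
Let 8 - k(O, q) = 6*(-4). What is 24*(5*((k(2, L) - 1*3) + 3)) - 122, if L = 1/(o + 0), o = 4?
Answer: 3718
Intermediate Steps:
L = ¼ (L = 1/(4 + 0) = 1/4 = ¼ ≈ 0.25000)
k(O, q) = 32 (k(O, q) = 8 - 6*(-4) = 8 - 1*(-24) = 8 + 24 = 32)
24*(5*((k(2, L) - 1*3) + 3)) - 122 = 24*(5*((32 - 1*3) + 3)) - 122 = 24*(5*((32 - 3) + 3)) - 122 = 24*(5*(29 + 3)) - 122 = 24*(5*32) - 122 = 24*160 - 122 = 3840 - 122 = 3718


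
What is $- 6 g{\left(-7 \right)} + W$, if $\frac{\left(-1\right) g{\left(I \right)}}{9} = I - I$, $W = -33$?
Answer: $-33$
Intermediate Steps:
$g{\left(I \right)} = 0$ ($g{\left(I \right)} = - 9 \left(I - I\right) = \left(-9\right) 0 = 0$)
$- 6 g{\left(-7 \right)} + W = \left(-6\right) 0 - 33 = 0 - 33 = -33$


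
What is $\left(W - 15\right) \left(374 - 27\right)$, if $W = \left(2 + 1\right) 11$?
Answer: $6246$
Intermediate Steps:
$W = 33$ ($W = 3 \cdot 11 = 33$)
$\left(W - 15\right) \left(374 - 27\right) = \left(33 - 15\right) \left(374 - 27\right) = 18 \cdot 347 = 6246$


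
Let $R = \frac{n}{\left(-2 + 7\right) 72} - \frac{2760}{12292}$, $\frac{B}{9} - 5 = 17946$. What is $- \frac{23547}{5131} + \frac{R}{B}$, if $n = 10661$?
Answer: $- \frac{601196641403671}{131008716551160} \approx -4.589$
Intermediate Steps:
$B = 161559$ ($B = 45 + 9 \cdot 17946 = 45 + 161514 = 161559$)
$R = \frac{32512853}{1106280}$ ($R = \frac{10661}{\left(-2 + 7\right) 72} - \frac{2760}{12292} = \frac{10661}{5 \cdot 72} - \frac{690}{3073} = \frac{10661}{360} - \frac{690}{3073} = \frac{32512853}{1106280} \approx 29.389$)
$- \frac{23547}{5131} + \frac{R}{B} = - \frac{23547}{5131} + \frac{32512853}{1106280 \cdot 161559} = \left(-23547\right) \frac{1}{5131} + \frac{32512853}{1106280} \cdot \frac{1}{161559} = - \frac{23547}{5131} + \frac{32512853}{178729490520} = - \frac{601196641403671}{131008716551160}$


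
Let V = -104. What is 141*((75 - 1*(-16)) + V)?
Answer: -1833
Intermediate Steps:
141*((75 - 1*(-16)) + V) = 141*((75 - 1*(-16)) - 104) = 141*((75 + 16) - 104) = 141*(91 - 104) = 141*(-13) = -1833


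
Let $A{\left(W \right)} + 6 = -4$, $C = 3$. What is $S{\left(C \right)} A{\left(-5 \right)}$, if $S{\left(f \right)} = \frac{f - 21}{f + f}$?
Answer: $30$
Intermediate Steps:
$S{\left(f \right)} = \frac{-21 + f}{2 f}$
$A{\left(W \right)} = -10$ ($A{\left(W \right)} = -6 - 4 = -10$)
$S{\left(C \right)} A{\left(-5 \right)} = \frac{-21 + 3}{2 \cdot 3} \left(-10\right) = \frac{1}{2} \cdot \frac{1}{3} \left(-18\right) \left(-10\right) = \left(-3\right) \left(-10\right) = 30$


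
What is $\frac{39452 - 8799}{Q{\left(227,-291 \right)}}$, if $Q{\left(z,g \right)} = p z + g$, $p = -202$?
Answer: $- \frac{30653}{46145} \approx -0.66428$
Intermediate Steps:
$Q{\left(z,g \right)} = g - 202 z$ ($Q{\left(z,g \right)} = - 202 z + g = g - 202 z$)
$\frac{39452 - 8799}{Q{\left(227,-291 \right)}} = \frac{39452 - 8799}{-291 - 45854} = \frac{30653}{-46145} = 30653 \left(- \frac{1}{46145}\right) = - \frac{30653}{46145}$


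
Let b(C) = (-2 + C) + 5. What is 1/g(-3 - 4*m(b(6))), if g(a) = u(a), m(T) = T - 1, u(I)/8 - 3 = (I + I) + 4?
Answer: -1/504 ≈ -0.0019841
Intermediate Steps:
u(I) = 56 + 16*I (u(I) = 24 + 8*((I + I) + 4) = 24 + 8*(2*I + 4) = 24 + 8*(4 + 2*I) = 24 + (32 + 16*I) = 56 + 16*I)
b(C) = 3 + C
m(T) = -1 + T
g(a) = 56 + 16*a
1/g(-3 - 4*m(b(6))) = 1/(56 + 16*(-3 - 4*(-1 + (3 + 6)))) = 1/(56 + 16*(-3 - 4*(-1 + 9))) = 1/(56 + 16*(-3 - 4*8)) = 1/(56 + 16*(-3 - 32)) = 1/(56 + 16*(-35)) = 1/(56 - 560) = 1/(-504) = -1/504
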